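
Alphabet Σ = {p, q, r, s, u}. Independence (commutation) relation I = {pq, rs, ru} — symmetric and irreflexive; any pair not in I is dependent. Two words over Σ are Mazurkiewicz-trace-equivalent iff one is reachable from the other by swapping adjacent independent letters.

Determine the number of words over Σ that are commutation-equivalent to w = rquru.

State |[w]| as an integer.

3

#0=r has no predecessor
#1=q depends on [0:r]
#2=u depends on [1:q]
#3=r depends on [1:q]
#4=u depends on [2:u]
sources: [0:r]
N(rest) = Σ N(rest − s) over sources s of rest; N(one piece) = 1:
  size 1 → [3]=1  [4]=1
  size 2 → [2,4]=1  [3,4]=2
  size 3 → [2,3,4]=3
  first=0(r) contributes 3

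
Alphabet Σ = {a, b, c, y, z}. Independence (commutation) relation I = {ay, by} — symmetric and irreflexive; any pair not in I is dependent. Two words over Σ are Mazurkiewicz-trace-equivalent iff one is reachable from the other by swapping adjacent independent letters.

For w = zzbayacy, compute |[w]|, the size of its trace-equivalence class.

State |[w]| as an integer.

4

drop 0:z onto floor
drop 1:z onto {0:z}
drop 2:b onto {1:z}
drop 3:a onto {2:b}
drop 4:y onto {1:z}
drop 5:a onto {3:a}
drop 6:c onto {4:y, 5:a}
drop 7:y onto {6:c}
ground layer = {0:z}
drop-orders for the pieces not yet dropped (sum over which currently-grounded one goes next):
  1 to go: {7} 1
  2 to go: {6,7} 1
  3 to go: {4,6,7} 1  {5,6,7} 1
  4 to go: {3,5,6,7} 1  {4,5,6,7} 2
  5 to go: {2,3,5,6,7} 1  {3,4,5,6,7} 3
  6 to go: {2,3,4,5,6,7} 4
  if 0:z drops first: 4 orders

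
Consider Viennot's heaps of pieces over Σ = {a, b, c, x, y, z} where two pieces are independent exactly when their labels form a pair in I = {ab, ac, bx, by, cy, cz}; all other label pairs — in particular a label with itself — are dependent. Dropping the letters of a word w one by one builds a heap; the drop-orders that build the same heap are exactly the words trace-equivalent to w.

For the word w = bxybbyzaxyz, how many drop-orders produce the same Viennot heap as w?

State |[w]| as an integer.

#0=b has no predecessor
#1=x has no predecessor
#2=y depends on [1:x]
#3=b depends on [0:b]
#4=b depends on [3:b]
#5=y depends on [2:y]
#6=z depends on [4:b, 5:y]
#7=a depends on [6:z]
#8=x depends on [7:a]
#9=y depends on [8:x]
#10=z depends on [9:y]
sources: [0:b, 1:x]
N(rest) = Σ N(rest − s) over sources s of rest; N(one piece) = 1:
  size 1 → [10]=1
  size 2 → [9,10]=1
  size 3 → [8,9,10]=1
  size 4 → [7,8,9,10]=1
  size 5 → [6,7,8,9,10]=1
  size 6 → [4,6,7,8,9,10]=1  [5,6,7,8,9,10]=1
  size 7 → [2,5,6,7,8,9,10]=1  [3,4,6,7,8,9,10]=1  [4,5,6,7,8,9,10]=2
  size 8 → [0,3,4,6,7,8,9,10]=1  [1,2,5,6,7,8,9,10]=1  [2,4,5,6,7,8,9,10]=3  [3,4,5,6,7,8,9,10]=3
  size 9 → [0,3,4,5,6,7,8,9,10]=4  [1,2,4,5,6,7,8,9,10]=4  [2,3,4,5,6,7,8,9,10]=6
  first=0(b) contributes 10
  first=1(x) contributes 10
|[w]| = 20

20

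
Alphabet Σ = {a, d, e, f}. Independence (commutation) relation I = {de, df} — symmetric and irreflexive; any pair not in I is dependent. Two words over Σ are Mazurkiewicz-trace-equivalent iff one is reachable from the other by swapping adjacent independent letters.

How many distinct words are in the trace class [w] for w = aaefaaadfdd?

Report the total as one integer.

4

piece 0:a — minimal
piece 1:a rests on {0:a}
piece 2:e rests on {1:a}
piece 3:f rests on {2:e}
piece 4:a rests on {3:f}
piece 5:a rests on {4:a}
piece 6:a rests on {5:a}
piece 7:d rests on {6:a}
piece 8:f rests on {6:a}
piece 9:d rests on {7:d}
piece 10:d rests on {9:d}
minimal pieces: {0:a}
ways to finish when only these pieces remain (= sum over removing one remaining piece with nothing left below it):
  1 left: {8}→1  {10}→1
  2 left: {8,10}→2  {9,10}→1
  3 left: {7,9,10}→1  {8,9,10}→3
  4 left: {7,8,9,10}→4
  5 left: {6,7,8,9,10}→4
  6 left: {5,6,7,8,9,10}→4
  7 left: {4,5,6,7,8,9,10}→4
  8 left: {3,4,5,6,7,8,9,10}→4
  9 left: {2,3,4,5,6,7,8,9,10}→4
  placing 0:a first → 4 extensions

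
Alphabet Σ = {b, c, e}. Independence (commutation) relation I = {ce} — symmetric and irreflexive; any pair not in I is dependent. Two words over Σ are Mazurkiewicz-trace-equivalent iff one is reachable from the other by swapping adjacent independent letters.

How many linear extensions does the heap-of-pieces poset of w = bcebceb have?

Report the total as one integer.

4

piece 0:b — minimal
piece 1:c rests on {0:b}
piece 2:e rests on {0:b}
piece 3:b rests on {1:c, 2:e}
piece 4:c rests on {3:b}
piece 5:e rests on {3:b}
piece 6:b rests on {4:c, 5:e}
minimal pieces: {0:b}
ways to finish when only these pieces remain (= sum over removing one remaining piece with nothing left below it):
  1 left: {6}→1
  2 left: {4,6}→1  {5,6}→1
  3 left: {4,5,6}→2
  4 left: {3,4,5,6}→2
  5 left: {1,3,4,5,6}→2  {2,3,4,5,6}→2
  placing 0:b first → 4 extensions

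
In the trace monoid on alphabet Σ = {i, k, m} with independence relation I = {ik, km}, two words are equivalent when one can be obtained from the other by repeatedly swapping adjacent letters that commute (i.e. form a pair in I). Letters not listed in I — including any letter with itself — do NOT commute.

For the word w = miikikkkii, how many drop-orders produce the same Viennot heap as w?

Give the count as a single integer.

drop 0:m onto floor
drop 1:i onto {0:m}
drop 2:i onto {1:i}
drop 3:k onto floor
drop 4:i onto {2:i}
drop 5:k onto {3:k}
drop 6:k onto {5:k}
drop 7:k onto {6:k}
drop 8:i onto {4:i}
drop 9:i onto {8:i}
ground layer = {0:m, 3:k}
drop-orders for the pieces not yet dropped (sum over which currently-grounded one goes next):
  1 to go: {7} 1  {9} 1
  2 to go: {6,7} 1  {7,9} 2  {8,9} 1
  3 to go: {4,8,9} 1  {5,6,7} 1  {6,7,9} 3  {7,8,9} 3
  4 to go: {2,4,8,9} 1  {3,5,6,7} 1  {4,7,8,9} 4  {5,6,7,9} 4  {6,7,8,9} 6
  5 to go: {1,2,4,8,9} 1  {2,4,7,8,9} 5  {3,5,6,7,9} 5  {4,6,7,8,9} 10  {5,6,7,8,9} 10
  6 to go: {0,1,2,4,8,9} 1  {1,2,4,7,8,9} 6  {2,4,6,7,8,9} 15  {3,5,6,7,8,9} 15  {4,5,6,7,8,9} 20
  7 to go: {0,1,2,4,7,8,9} 7  {1,2,4,6,7,8,9} 21  {2,4,5,6,7,8,9} 35  {3,4,5,6,7,8,9} 35
  8 to go: {0,1,2,4,6,7,8,9} 28  {1,2,4,5,6,7,8,9} 56  {2,3,4,5,6,7,8,9} 70
  if 0:m drops first: 126 orders
  if 3:k drops first: 84 orders
heap linearizations: 210

210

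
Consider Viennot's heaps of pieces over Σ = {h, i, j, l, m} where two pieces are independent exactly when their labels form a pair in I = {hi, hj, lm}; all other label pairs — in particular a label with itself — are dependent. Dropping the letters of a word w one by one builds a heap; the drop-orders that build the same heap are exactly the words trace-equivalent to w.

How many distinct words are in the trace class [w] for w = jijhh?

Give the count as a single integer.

10

piece 0:j — minimal
piece 1:i rests on {0:j}
piece 2:j rests on {1:i}
piece 3:h — minimal
piece 4:h rests on {3:h}
minimal pieces: {0:j, 3:h}
ways to finish when only these pieces remain (= sum over removing one remaining piece with nothing left below it):
  1 left: {2}→1  {4}→1
  2 left: {1,2}→1  {2,4}→2  {3,4}→1
  3 left: {0,1,2}→1  {1,2,4}→3  {2,3,4}→3
  placing 0:j first → 6 extensions
  placing 3:h first → 4 extensions
total linear extensions = 10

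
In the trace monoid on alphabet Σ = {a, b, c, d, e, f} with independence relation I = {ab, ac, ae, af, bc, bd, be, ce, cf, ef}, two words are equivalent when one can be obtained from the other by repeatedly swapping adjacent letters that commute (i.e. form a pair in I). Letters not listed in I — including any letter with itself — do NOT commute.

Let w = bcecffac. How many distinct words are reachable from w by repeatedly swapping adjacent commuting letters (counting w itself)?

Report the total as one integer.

1120

0(b) covers ∅
1(c) covers ∅
2(e) covers ∅
3(c) covers 1:c
4(f) covers 0:b
5(f) covers 4:f
6(a) covers ∅
7(c) covers 3:c
floor of heap: 0:b, 1:c, 2:e, 6:a
completions by unplaced set U, small U first (add the entries for U minus each lowest piece of U):
  |U|=1: {2}:1  {5}:1  {6}:1  {7}:1
  |U|=2: {2,5}:2  {2,6}:2  {2,7}:2  {3,7}:1  {4,5}:1  {5,6}:2  {5,7}:2  {6,7}:2
  |U|=3: {0,4,5}:1  {1,3,7}:1  {2,3,7}:3  {2,4,5}:3  {2,5,6}:6  {2,5,7}:6  {2,6,7}:6  {3,5,7}:3  {3,6,7}:3  {4,5,6}:3  {4,5,7}:3  {5,6,7}:6
  |U|=4: {0,2,4,5}:4  {0,4,5,6}:4  {0,4,5,7}:4  {1,2,3,7}:4  {1,3,5,7}:4  {1,3,6,7}:4  {2,3,5,7}:12  {2,3,6,7}:12  {2,4,5,6}:12  {2,4,5,7}:12  {2,5,6,7}:24  {3,4,5,7}:6  {3,5,6,7}:12  {4,5,6,7}:12
  |U|=5: {0,2,4,5,6}:20  {0,2,4,5,7}:20  {0,3,4,5,7}:10  {0,4,5,6,7}:20  {1,2,3,5,7}:20  {1,2,3,6,7}:20  {1,3,4,5,7}:10  {1,3,5,6,7}:20  {2,3,4,5,7}:30  {2,3,5,6,7}:60  {2,4,5,6,7}:60  {3,4,5,6,7}:30
  |U|=6: {0,1,3,4,5,7}:20  {0,2,3,4,5,7}:60  {0,2,4,5,6,7}:120  {0,3,4,5,6,7}:60  {1,2,3,4,5,7}:60  {1,2,3,5,6,7}:120  {1,3,4,5,6,7}:60  {2,3,4,5,6,7}:180
  start at 0(b): 420
  start at 1(c): 420
  start at 2(e): 140
  start at 6(a): 140
sum over floor = 1120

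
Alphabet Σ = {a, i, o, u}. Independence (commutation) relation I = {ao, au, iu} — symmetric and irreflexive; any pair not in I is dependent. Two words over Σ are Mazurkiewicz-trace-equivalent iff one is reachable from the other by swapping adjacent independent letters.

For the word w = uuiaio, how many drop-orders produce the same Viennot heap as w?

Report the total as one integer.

10

0(u) covers ∅
1(u) covers 0:u
2(i) covers ∅
3(a) covers 2:i
4(i) covers 3:a
5(o) covers 1:u, 4:i
floor of heap: 0:u, 2:i
completions by unplaced set U, small U first (add the entries for U minus each lowest piece of U):
  |U|=1: {5}:1
  |U|=2: {1,5}:1  {4,5}:1
  |U|=3: {0,1,5}:1  {1,4,5}:2  {3,4,5}:1
  |U|=4: {0,1,4,5}:3  {1,3,4,5}:3  {2,3,4,5}:1
  start at 0(u): 4
  start at 2(i): 6
sum over floor = 10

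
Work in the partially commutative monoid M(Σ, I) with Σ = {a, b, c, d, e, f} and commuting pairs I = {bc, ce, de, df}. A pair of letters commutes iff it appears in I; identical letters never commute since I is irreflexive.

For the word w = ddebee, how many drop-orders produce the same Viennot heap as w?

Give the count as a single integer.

0(d) covers ∅
1(d) covers 0:d
2(e) covers ∅
3(b) covers 1:d, 2:e
4(e) covers 3:b
5(e) covers 4:e
floor of heap: 0:d, 2:e
completions by unplaced set U, small U first (add the entries for U minus each lowest piece of U):
  |U|=1: {5}:1
  |U|=2: {4,5}:1
  |U|=3: {3,4,5}:1
  |U|=4: {1,3,4,5}:1  {2,3,4,5}:1
  start at 0(d): 2
  start at 2(e): 1
sum over floor = 3

3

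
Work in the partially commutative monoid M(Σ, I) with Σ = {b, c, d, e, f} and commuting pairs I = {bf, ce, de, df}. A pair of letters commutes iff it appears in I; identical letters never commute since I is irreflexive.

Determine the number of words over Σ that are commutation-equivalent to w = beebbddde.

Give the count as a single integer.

4

piece 0:b — minimal
piece 1:e rests on {0:b}
piece 2:e rests on {1:e}
piece 3:b rests on {2:e}
piece 4:b rests on {3:b}
piece 5:d rests on {4:b}
piece 6:d rests on {5:d}
piece 7:d rests on {6:d}
piece 8:e rests on {4:b}
minimal pieces: {0:b}
ways to finish when only these pieces remain (= sum over removing one remaining piece with nothing left below it):
  1 left: {7}→1  {8}→1
  2 left: {6,7}→1  {7,8}→2
  3 left: {5,6,7}→1  {6,7,8}→3
  4 left: {5,6,7,8}→4
  5 left: {4,5,6,7,8}→4
  6 left: {3,4,5,6,7,8}→4
  7 left: {2,3,4,5,6,7,8}→4
  placing 0:b first → 4 extensions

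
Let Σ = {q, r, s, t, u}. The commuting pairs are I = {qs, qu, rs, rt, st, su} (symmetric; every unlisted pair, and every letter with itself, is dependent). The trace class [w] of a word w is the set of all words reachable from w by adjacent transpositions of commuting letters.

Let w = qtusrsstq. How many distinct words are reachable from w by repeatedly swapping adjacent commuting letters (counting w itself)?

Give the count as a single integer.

piece 0:q — minimal
piece 1:t rests on {0:q}
piece 2:u rests on {1:t}
piece 3:s — minimal
piece 4:r rests on {2:u}
piece 5:s rests on {3:s}
piece 6:s rests on {5:s}
piece 7:t rests on {2:u}
piece 8:q rests on {4:r, 7:t}
minimal pieces: {0:q, 3:s}
ways to finish when only these pieces remain (= sum over removing one remaining piece with nothing left below it):
  1 left: {6}→1  {8}→1
  2 left: {4,8}→1  {5,6}→1  {6,8}→2  {7,8}→1
  3 left: {3,5,6}→1  {4,6,8}→3  {4,7,8}→2  {5,6,8}→3  {6,7,8}→3
  4 left: {2,4,7,8}→2  {3,5,6,8}→4  {4,5,6,8}→6  {4,6,7,8}→8  {5,6,7,8}→6
  5 left: {1,2,4,7,8}→2  {2,4,6,7,8}→10  {3,4,5,6,8}→10  {3,5,6,7,8}→10  {4,5,6,7,8}→20
  6 left: {0,1,2,4,7,8}→2  {1,2,4,6,7,8}→12  {2,4,5,6,7,8}→30  {3,4,5,6,7,8}→40
  7 left: {0,1,2,4,6,7,8}→14  {1,2,4,5,6,7,8}→42  {2,3,4,5,6,7,8}→70
  placing 0:q first → 112 extensions
  placing 3:s first → 56 extensions
total linear extensions = 168

168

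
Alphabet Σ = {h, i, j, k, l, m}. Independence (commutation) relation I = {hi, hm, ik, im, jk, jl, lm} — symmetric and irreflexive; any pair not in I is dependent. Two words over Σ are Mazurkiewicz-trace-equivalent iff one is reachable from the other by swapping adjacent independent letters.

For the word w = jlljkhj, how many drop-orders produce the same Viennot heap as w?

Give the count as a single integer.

#0=j has no predecessor
#1=l has no predecessor
#2=l depends on [1:l]
#3=j depends on [0:j]
#4=k depends on [2:l]
#5=h depends on [3:j, 4:k]
#6=j depends on [5:h]
sources: [0:j, 1:l]
N(rest) = Σ N(rest − s) over sources s of rest; N(one piece) = 1:
  size 1 → [6]=1
  size 2 → [5,6]=1
  size 3 → [3,5,6]=1  [4,5,6]=1
  size 4 → [0,3,5,6]=1  [2,4,5,6]=1  [3,4,5,6]=2
  size 5 → [0,3,4,5,6]=3  [1,2,4,5,6]=1  [2,3,4,5,6]=3
  first=0(j) contributes 4
  first=1(l) contributes 6
|[w]| = 10

10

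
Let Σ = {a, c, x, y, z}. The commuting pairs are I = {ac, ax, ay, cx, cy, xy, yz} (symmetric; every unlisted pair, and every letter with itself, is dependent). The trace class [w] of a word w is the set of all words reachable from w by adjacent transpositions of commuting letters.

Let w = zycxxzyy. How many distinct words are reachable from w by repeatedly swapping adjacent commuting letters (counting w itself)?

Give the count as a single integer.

0(z) covers ∅
1(y) covers ∅
2(c) covers 0:z
3(x) covers 0:z
4(x) covers 3:x
5(z) covers 2:c, 4:x
6(y) covers 1:y
7(y) covers 6:y
floor of heap: 0:z, 1:y
completions by unplaced set U, small U first (add the entries for U minus each lowest piece of U):
  |U|=1: {5}:1  {7}:1
  |U|=2: {2,5}:1  {4,5}:1  {5,7}:2  {6,7}:1
  |U|=3: {1,6,7}:1  {2,4,5}:2  {2,5,7}:3  {3,4,5}:1  {4,5,7}:3  {5,6,7}:3
  |U|=4: {1,5,6,7}:4  {2,3,4,5}:3  {2,4,5,7}:8  {2,5,6,7}:6  {3,4,5,7}:4  {4,5,6,7}:6
  |U|=5: {0,2,3,4,5}:3  {1,2,5,6,7}:10  {1,4,5,6,7}:10  {2,3,4,5,7}:15  {2,4,5,6,7}:20  {3,4,5,6,7}:10
  |U|=6: {0,2,3,4,5,7}:18  {1,2,4,5,6,7}:40  {1,3,4,5,6,7}:20  {2,3,4,5,6,7}:45
  start at 0(z): 105
  start at 1(y): 63
sum over floor = 168

168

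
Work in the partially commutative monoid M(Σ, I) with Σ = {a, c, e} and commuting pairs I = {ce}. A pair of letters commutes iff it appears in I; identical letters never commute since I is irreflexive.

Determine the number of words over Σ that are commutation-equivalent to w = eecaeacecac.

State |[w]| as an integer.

0(e) covers ∅
1(e) covers 0:e
2(c) covers ∅
3(a) covers 1:e, 2:c
4(e) covers 3:a
5(a) covers 4:e
6(c) covers 5:a
7(e) covers 5:a
8(c) covers 6:c
9(a) covers 7:e, 8:c
10(c) covers 9:a
floor of heap: 0:e, 2:c
completions by unplaced set U, small U first (add the entries for U minus each lowest piece of U):
  |U|=1: {10}:1
  |U|=2: {9,10}:1
  |U|=3: {7,9,10}:1  {8,9,10}:1
  |U|=4: {6,8,9,10}:1  {7,8,9,10}:2
  |U|=5: {6,7,8,9,10}:3
  |U|=6: {5,6,7,8,9,10}:3
  |U|=7: {4,5,6,7,8,9,10}:3
  |U|=8: {3,4,5,6,7,8,9,10}:3
  |U|=9: {1,3,4,5,6,7,8,9,10}:3  {2,3,4,5,6,7,8,9,10}:3
  start at 0(e): 6
  start at 2(c): 3
sum over floor = 9

9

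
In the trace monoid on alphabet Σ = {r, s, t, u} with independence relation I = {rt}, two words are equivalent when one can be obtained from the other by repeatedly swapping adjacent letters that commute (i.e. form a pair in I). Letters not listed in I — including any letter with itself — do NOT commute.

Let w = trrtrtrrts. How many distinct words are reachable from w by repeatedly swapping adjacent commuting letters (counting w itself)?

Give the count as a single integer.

#0=t has no predecessor
#1=r has no predecessor
#2=r depends on [1:r]
#3=t depends on [0:t]
#4=r depends on [2:r]
#5=t depends on [3:t]
#6=r depends on [4:r]
#7=r depends on [6:r]
#8=t depends on [5:t]
#9=s depends on [7:r, 8:t]
sources: [0:t, 1:r]
N(rest) = Σ N(rest − s) over sources s of rest; N(one piece) = 1:
  size 1 → [9]=1
  size 2 → [7,9]=1  [8,9]=1
  size 3 → [5,8,9]=1  [6,7,9]=1  [7,8,9]=2
  size 4 → [3,5,8,9]=1  [4,6,7,9]=1  [5,7,8,9]=3  [6,7,8,9]=3
  size 5 → [0,3,5,8,9]=1  [2,4,6,7,9]=1  [3,5,7,8,9]=4  [4,6,7,8,9]=4  [5,6,7,8,9]=6
  size 6 → [0,3,5,7,8,9]=5  [1,2,4,6,7,9]=1  [2,4,6,7,8,9]=5  [3,5,6,7,8,9]=10  [4,5,6,7,8,9]=10
  size 7 → [0,3,5,6,7,8,9]=15  [1,2,4,6,7,8,9]=6  [2,4,5,6,7,8,9]=15  [3,4,5,6,7,8,9]=20
  size 8 → [0,3,4,5,6,7,8,9]=35  [1,2,4,5,6,7,8,9]=21  [2,3,4,5,6,7,8,9]=35
  first=0(t) contributes 56
  first=1(r) contributes 70
|[w]| = 126

126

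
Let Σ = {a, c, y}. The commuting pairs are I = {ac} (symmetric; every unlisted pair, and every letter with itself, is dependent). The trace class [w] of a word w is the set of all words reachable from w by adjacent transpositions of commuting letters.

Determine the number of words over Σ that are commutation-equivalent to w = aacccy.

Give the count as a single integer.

piece 0:a — minimal
piece 1:a rests on {0:a}
piece 2:c — minimal
piece 3:c rests on {2:c}
piece 4:c rests on {3:c}
piece 5:y rests on {1:a, 4:c}
minimal pieces: {0:a, 2:c}
ways to finish when only these pieces remain (= sum over removing one remaining piece with nothing left below it):
  1 left: {5}→1
  2 left: {1,5}→1  {4,5}→1
  3 left: {0,1,5}→1  {1,4,5}→2  {3,4,5}→1
  4 left: {0,1,4,5}→3  {1,3,4,5}→3  {2,3,4,5}→1
  placing 0:a first → 4 extensions
  placing 2:c first → 6 extensions
total linear extensions = 10

10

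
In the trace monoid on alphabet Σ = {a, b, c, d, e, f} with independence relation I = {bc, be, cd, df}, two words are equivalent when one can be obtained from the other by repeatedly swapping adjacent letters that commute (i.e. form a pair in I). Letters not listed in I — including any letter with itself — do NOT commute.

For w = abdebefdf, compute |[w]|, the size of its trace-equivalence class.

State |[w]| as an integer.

0(a) covers ∅
1(b) covers 0:a
2(d) covers 1:b
3(e) covers 2:d
4(b) covers 2:d
5(e) covers 3:e
6(f) covers 4:b, 5:e
7(d) covers 4:b, 5:e
8(f) covers 6:f
floor of heap: 0:a
completions by unplaced set U, small U first (add the entries for U minus each lowest piece of U):
  |U|=1: {7}:1  {8}:1
  |U|=2: {6,8}:1  {7,8}:2
  |U|=3: {6,7,8}:3
  |U|=4: {4,6,7,8}:3  {5,6,7,8}:3
  |U|=5: {3,5,6,7,8}:3  {4,5,6,7,8}:6
  |U|=6: {3,4,5,6,7,8}:9
  |U|=7: {2,3,4,5,6,7,8}:9
  start at 0(a): 9

9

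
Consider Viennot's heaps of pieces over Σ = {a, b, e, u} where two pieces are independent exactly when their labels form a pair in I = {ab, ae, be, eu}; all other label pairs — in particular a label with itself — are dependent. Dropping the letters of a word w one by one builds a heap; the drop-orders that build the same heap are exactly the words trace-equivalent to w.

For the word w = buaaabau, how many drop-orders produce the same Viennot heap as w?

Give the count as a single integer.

5

piece 0:b — minimal
piece 1:u rests on {0:b}
piece 2:a rests on {1:u}
piece 3:a rests on {2:a}
piece 4:a rests on {3:a}
piece 5:b rests on {1:u}
piece 6:a rests on {4:a}
piece 7:u rests on {5:b, 6:a}
minimal pieces: {0:b}
ways to finish when only these pieces remain (= sum over removing one remaining piece with nothing left below it):
  1 left: {7}→1
  2 left: {5,7}→1  {6,7}→1
  3 left: {4,6,7}→1  {5,6,7}→2
  4 left: {3,4,6,7}→1  {4,5,6,7}→3
  5 left: {2,3,4,6,7}→1  {3,4,5,6,7}→4
  6 left: {2,3,4,5,6,7}→5
  placing 0:b first → 5 extensions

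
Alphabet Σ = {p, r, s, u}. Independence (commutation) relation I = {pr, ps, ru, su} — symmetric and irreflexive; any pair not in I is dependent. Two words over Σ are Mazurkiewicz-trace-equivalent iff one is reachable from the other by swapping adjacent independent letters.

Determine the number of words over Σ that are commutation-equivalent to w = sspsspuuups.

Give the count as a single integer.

462

#0=s has no predecessor
#1=s depends on [0:s]
#2=p has no predecessor
#3=s depends on [1:s]
#4=s depends on [3:s]
#5=p depends on [2:p]
#6=u depends on [5:p]
#7=u depends on [6:u]
#8=u depends on [7:u]
#9=p depends on [8:u]
#10=s depends on [4:s]
sources: [0:s, 2:p]
N(rest) = Σ N(rest − s) over sources s of rest; N(one piece) = 1:
  size 1 → [9]=1  [10]=1
  size 2 → [4,10]=1  [8,9]=1  [9,10]=2
  size 3 → [3,4,10]=1  [4,9,10]=3  [7,8,9]=1  [8,9,10]=3
  size 4 → [1,3,4,10]=1  [3,4,9,10]=4  [4,8,9,10]=6  [6,7,8,9]=1  [7,8,9,10]=4
  size 5 → [0,1,3,4,10]=1  [1,3,4,9,10]=5  [3,4,8,9,10]=10  [4,7,8,9,10]=10  [5,6,7,8,9]=1  [6,7,8,9,10]=5
  size 6 → [0,1,3,4,9,10]=6  [1,3,4,8,9,10]=15  [2,5,6,7,8,9]=1  [3,4,7,8,9,10]=20  [4,6,7,8,9,10]=15  [5,6,7,8,9,10]=6
  size 7 → [0,1,3,4,8,9,10]=21  [1,3,4,7,8,9,10]=35  [2,5,6,7,8,9,10]=7  [3,4,6,7,8,9,10]=35  [4,5,6,7,8,9,10]=21
  size 8 → [0,1,3,4,7,8,9,10]=56  [1,3,4,6,7,8,9,10]=70  [2,4,5,6,7,8,9,10]=28  [3,4,5,6,7,8,9,10]=56
  size 9 → [0,1,3,4,6,7,8,9,10]=126  [1,3,4,5,6,7,8,9,10]=126  [2,3,4,5,6,7,8,9,10]=84
  first=0(s) contributes 210
  first=2(p) contributes 252
|[w]| = 462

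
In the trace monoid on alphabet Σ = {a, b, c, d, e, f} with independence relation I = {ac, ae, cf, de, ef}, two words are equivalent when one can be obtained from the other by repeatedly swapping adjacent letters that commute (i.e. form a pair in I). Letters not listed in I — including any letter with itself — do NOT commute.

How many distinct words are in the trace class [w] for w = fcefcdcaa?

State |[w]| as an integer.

0(f) covers ∅
1(c) covers ∅
2(e) covers 1:c
3(f) covers 0:f
4(c) covers 2:e
5(d) covers 3:f, 4:c
6(c) covers 5:d
7(a) covers 5:d
8(a) covers 7:a
floor of heap: 0:f, 1:c
completions by unplaced set U, small U first (add the entries for U minus each lowest piece of U):
  |U|=1: {6}:1  {8}:1
  |U|=2: {6,8}:2  {7,8}:1
  |U|=3: {6,7,8}:3
  |U|=4: {5,6,7,8}:3
  |U|=5: {3,5,6,7,8}:3  {4,5,6,7,8}:3
  |U|=6: {0,3,5,6,7,8}:3  {2,4,5,6,7,8}:3  {3,4,5,6,7,8}:6
  |U|=7: {0,3,4,5,6,7,8}:9  {1,2,4,5,6,7,8}:3  {2,3,4,5,6,7,8}:9
  start at 0(f): 12
  start at 1(c): 18
sum over floor = 30

30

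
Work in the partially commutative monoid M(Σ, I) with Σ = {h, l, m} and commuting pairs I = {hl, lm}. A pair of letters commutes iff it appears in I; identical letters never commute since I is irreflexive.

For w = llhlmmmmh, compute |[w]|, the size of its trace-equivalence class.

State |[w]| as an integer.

84

#0=l has no predecessor
#1=l depends on [0:l]
#2=h has no predecessor
#3=l depends on [1:l]
#4=m depends on [2:h]
#5=m depends on [4:m]
#6=m depends on [5:m]
#7=m depends on [6:m]
#8=h depends on [7:m]
sources: [0:l, 2:h]
N(rest) = Σ N(rest − s) over sources s of rest; N(one piece) = 1:
  size 1 → [3]=1  [8]=1
  size 2 → [1,3]=1  [3,8]=2  [7,8]=1
  size 3 → [0,1,3]=1  [1,3,8]=3  [3,7,8]=3  [6,7,8]=1
  size 4 → [0,1,3,8]=4  [1,3,7,8]=6  [3,6,7,8]=4  [5,6,7,8]=1
  size 5 → [0,1,3,7,8]=10  [1,3,6,7,8]=10  [3,5,6,7,8]=5  [4,5,6,7,8]=1
  size 6 → [0,1,3,6,7,8]=20  [1,3,5,6,7,8]=15  [2,4,5,6,7,8]=1  [3,4,5,6,7,8]=6
  size 7 → [0,1,3,5,6,7,8]=35  [1,3,4,5,6,7,8]=21  [2,3,4,5,6,7,8]=7
  first=0(l) contributes 28
  first=2(h) contributes 56
|[w]| = 84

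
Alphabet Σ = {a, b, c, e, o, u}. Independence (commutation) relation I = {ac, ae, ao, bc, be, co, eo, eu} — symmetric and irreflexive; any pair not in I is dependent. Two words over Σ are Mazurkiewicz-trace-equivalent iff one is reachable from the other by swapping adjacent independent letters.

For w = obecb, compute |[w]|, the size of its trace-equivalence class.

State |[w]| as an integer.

piece 0:o — minimal
piece 1:b rests on {0:o}
piece 2:e — minimal
piece 3:c rests on {2:e}
piece 4:b rests on {1:b}
minimal pieces: {0:o, 2:e}
ways to finish when only these pieces remain (= sum over removing one remaining piece with nothing left below it):
  1 left: {3}→1  {4}→1
  2 left: {1,4}→1  {2,3}→1  {3,4}→2
  3 left: {0,1,4}→1  {1,3,4}→3  {2,3,4}→3
  placing 0:o first → 6 extensions
  placing 2:e first → 4 extensions
total linear extensions = 10

10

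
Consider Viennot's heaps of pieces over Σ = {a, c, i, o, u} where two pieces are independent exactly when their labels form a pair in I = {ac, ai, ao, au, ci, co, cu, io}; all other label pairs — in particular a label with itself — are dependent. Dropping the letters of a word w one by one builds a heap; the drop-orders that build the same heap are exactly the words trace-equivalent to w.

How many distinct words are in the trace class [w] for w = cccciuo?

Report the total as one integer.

0(c) covers ∅
1(c) covers 0:c
2(c) covers 1:c
3(c) covers 2:c
4(i) covers ∅
5(u) covers 4:i
6(o) covers 5:u
floor of heap: 0:c, 4:i
completions by unplaced set U, small U first (add the entries for U minus each lowest piece of U):
  |U|=1: {3}:1  {6}:1
  |U|=2: {2,3}:1  {3,6}:2  {5,6}:1
  |U|=3: {1,2,3}:1  {2,3,6}:3  {3,5,6}:3  {4,5,6}:1
  |U|=4: {0,1,2,3}:1  {1,2,3,6}:4  {2,3,5,6}:6  {3,4,5,6}:4
  |U|=5: {0,1,2,3,6}:5  {1,2,3,5,6}:10  {2,3,4,5,6}:10
  start at 0(c): 20
  start at 4(i): 15
sum over floor = 35

35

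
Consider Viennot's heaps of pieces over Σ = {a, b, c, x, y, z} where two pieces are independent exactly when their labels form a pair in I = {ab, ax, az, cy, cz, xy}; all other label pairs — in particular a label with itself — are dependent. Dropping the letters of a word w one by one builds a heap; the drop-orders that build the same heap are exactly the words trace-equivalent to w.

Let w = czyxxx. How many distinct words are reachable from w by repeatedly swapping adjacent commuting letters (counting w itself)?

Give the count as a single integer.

9

#0=c has no predecessor
#1=z has no predecessor
#2=y depends on [1:z]
#3=x depends on [0:c, 1:z]
#4=x depends on [3:x]
#5=x depends on [4:x]
sources: [0:c, 1:z]
N(rest) = Σ N(rest − s) over sources s of rest; N(one piece) = 1:
  size 1 → [2]=1  [5]=1
  size 2 → [2,5]=2  [4,5]=1
  size 3 → [2,4,5]=3  [3,4,5]=1
  size 4 → [0,3,4,5]=1  [2,3,4,5]=4
  first=0(c) contributes 4
  first=1(z) contributes 5
|[w]| = 9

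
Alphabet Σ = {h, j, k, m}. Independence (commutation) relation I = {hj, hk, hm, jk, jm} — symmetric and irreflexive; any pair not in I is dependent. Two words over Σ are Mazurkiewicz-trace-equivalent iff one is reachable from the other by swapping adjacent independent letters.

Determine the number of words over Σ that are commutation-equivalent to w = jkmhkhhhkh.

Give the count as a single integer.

#0=j has no predecessor
#1=k has no predecessor
#2=m depends on [1:k]
#3=h has no predecessor
#4=k depends on [2:m]
#5=h depends on [3:h]
#6=h depends on [5:h]
#7=h depends on [6:h]
#8=k depends on [4:k]
#9=h depends on [7:h]
sources: [0:j, 1:k, 3:h]
N(rest) = Σ N(rest − s) over sources s of rest; N(one piece) = 1:
  size 1 → [0]=1  [8]=1  [9]=1
  size 2 → [0,8]=2  [0,9]=2  [4,8]=1  [7,9]=1  [8,9]=2
  size 3 → [0,4,8]=3  [0,7,9]=3  [0,8,9]=6  [2,4,8]=1  [4,8,9]=3  [6,7,9]=1  [7,8,9]=3
  size 4 → [0,2,4,8]=4  [0,4,8,9]=12  [0,6,7,9]=4  [0,7,8,9]=12  [1,2,4,8]=1  [2,4,8,9]=4  [4,7,8,9]=6  [5,6,7,9]=1  [6,7,8,9]=4
  size 5 → [0,1,2,4,8]=5  [0,2,4,8,9]=20  [0,4,7,8,9]=30  [0,5,6,7,9]=5  [0,6,7,8,9]=20  [1,2,4,8,9]=5  [2,4,7,8,9]=10  [3,5,6,7,9]=1  [4,6,7,8,9]=10  [5,6,7,8,9]=5
  size 6 → [0,1,2,4,8,9]=30  [0,2,4,7,8,9]=60  [0,3,5,6,7,9]=6  [0,4,6,7,8,9]=60  [0,5,6,7,8,9]=30  [1,2,4,7,8,9]=15  [2,4,6,7,8,9]=20  [3,5,6,7,8,9]=6  [4,5,6,7,8,9]=15
  size 7 → [0,1,2,4,7,8,9]=105  [0,2,4,6,7,8,9]=140  [0,3,5,6,7,8,9]=42  [0,4,5,6,7,8,9]=105  [1,2,4,6,7,8,9]=35  [2,4,5,6,7,8,9]=35  [3,4,5,6,7,8,9]=21
  size 8 → [0,1,2,4,6,7,8,9]=280  [0,2,4,5,6,7,8,9]=280  [0,3,4,5,6,7,8,9]=168  [1,2,4,5,6,7,8,9]=70  [2,3,4,5,6,7,8,9]=56
  first=0(j) contributes 126
  first=1(k) contributes 504
  first=3(h) contributes 630
|[w]| = 1260

1260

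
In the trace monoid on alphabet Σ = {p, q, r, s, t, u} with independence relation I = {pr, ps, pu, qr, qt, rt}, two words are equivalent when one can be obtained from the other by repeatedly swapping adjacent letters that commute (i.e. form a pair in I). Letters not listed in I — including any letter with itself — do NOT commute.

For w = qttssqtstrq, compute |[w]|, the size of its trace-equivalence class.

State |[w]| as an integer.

36

#0=q has no predecessor
#1=t has no predecessor
#2=t depends on [1:t]
#3=s depends on [0:q, 2:t]
#4=s depends on [3:s]
#5=q depends on [4:s]
#6=t depends on [4:s]
#7=s depends on [5:q, 6:t]
#8=t depends on [7:s]
#9=r depends on [7:s]
#10=q depends on [7:s]
sources: [0:q, 1:t]
N(rest) = Σ N(rest − s) over sources s of rest; N(one piece) = 1:
  size 1 → [8]=1  [9]=1  [10]=1
  size 2 → [8,9]=2  [8,10]=2  [9,10]=2
  size 3 → [8,9,10]=6
  size 4 → [7,8,9,10]=6
  size 5 → [5,7,8,9,10]=6  [6,7,8,9,10]=6
  size 6 → [5,6,7,8,9,10]=12
  size 7 → [4,5,6,7,8,9,10]=12
  size 8 → [3,4,5,6,7,8,9,10]=12
  size 9 → [0,3,4,5,6,7,8,9,10]=12  [2,3,4,5,6,7,8,9,10]=12
  first=0(q) contributes 12
  first=1(t) contributes 24
|[w]| = 36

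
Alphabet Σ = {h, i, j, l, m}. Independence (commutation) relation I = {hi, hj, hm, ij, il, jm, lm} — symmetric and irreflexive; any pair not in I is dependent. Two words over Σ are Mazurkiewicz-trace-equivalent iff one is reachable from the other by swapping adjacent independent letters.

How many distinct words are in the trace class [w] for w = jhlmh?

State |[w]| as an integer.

#0=j has no predecessor
#1=h has no predecessor
#2=l depends on [0:j, 1:h]
#3=m has no predecessor
#4=h depends on [2:l]
sources: [0:j, 1:h, 3:m]
N(rest) = Σ N(rest − s) over sources s of rest; N(one piece) = 1:
  size 1 → [3]=1  [4]=1
  size 2 → [2,4]=1  [3,4]=2
  size 3 → [0,2,4]=1  [1,2,4]=1  [2,3,4]=3
  first=0(j) contributes 4
  first=1(h) contributes 4
  first=3(m) contributes 2
|[w]| = 10

10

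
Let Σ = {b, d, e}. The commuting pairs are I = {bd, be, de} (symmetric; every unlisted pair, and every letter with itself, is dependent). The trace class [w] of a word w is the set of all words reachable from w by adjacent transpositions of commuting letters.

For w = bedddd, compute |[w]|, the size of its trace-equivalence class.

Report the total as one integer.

30

drop 0:b onto floor
drop 1:e onto floor
drop 2:d onto floor
drop 3:d onto {2:d}
drop 4:d onto {3:d}
drop 5:d onto {4:d}
ground layer = {0:b, 1:e, 2:d}
drop-orders for the pieces not yet dropped (sum over which currently-grounded one goes next):
  1 to go: {0} 1  {1} 1  {5} 1
  2 to go: {0,1} 2  {0,5} 2  {1,5} 2  {4,5} 1
  3 to go: {0,1,5} 6  {0,4,5} 3  {1,4,5} 3  {3,4,5} 1
  4 to go: {0,1,4,5} 12  {0,3,4,5} 4  {1,3,4,5} 4  {2,3,4,5} 1
  if 0:b drops first: 5 orders
  if 1:e drops first: 5 orders
  if 2:d drops first: 20 orders
heap linearizations: 30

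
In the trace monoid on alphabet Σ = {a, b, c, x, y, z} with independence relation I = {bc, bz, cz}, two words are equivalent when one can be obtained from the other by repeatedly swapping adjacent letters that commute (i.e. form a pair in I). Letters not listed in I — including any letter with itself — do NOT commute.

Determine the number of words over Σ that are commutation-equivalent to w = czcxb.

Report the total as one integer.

drop 0:c onto floor
drop 1:z onto floor
drop 2:c onto {0:c}
drop 3:x onto {1:z, 2:c}
drop 4:b onto {3:x}
ground layer = {0:c, 1:z}
drop-orders for the pieces not yet dropped (sum over which currently-grounded one goes next):
  1 to go: {4} 1
  2 to go: {3,4} 1
  3 to go: {1,3,4} 1  {2,3,4} 1
  if 0:c drops first: 2 orders
  if 1:z drops first: 1 orders
heap linearizations: 3

3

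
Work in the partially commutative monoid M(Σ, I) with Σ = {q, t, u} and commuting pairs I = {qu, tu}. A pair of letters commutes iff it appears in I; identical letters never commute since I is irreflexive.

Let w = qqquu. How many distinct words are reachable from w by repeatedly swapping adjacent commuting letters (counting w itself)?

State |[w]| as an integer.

10

#0=q has no predecessor
#1=q depends on [0:q]
#2=q depends on [1:q]
#3=u has no predecessor
#4=u depends on [3:u]
sources: [0:q, 3:u]
N(rest) = Σ N(rest − s) over sources s of rest; N(one piece) = 1:
  size 1 → [2]=1  [4]=1
  size 2 → [1,2]=1  [2,4]=2  [3,4]=1
  size 3 → [0,1,2]=1  [1,2,4]=3  [2,3,4]=3
  first=0(q) contributes 6
  first=3(u) contributes 4
|[w]| = 10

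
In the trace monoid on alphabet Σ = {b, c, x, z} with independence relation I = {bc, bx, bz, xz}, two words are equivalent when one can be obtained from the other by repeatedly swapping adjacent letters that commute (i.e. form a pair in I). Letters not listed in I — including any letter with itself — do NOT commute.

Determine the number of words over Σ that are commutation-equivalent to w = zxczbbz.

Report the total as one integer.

42

piece 0:z — minimal
piece 1:x — minimal
piece 2:c rests on {0:z, 1:x}
piece 3:z rests on {2:c}
piece 4:b — minimal
piece 5:b rests on {4:b}
piece 6:z rests on {3:z}
minimal pieces: {0:z, 1:x, 4:b}
ways to finish when only these pieces remain (= sum over removing one remaining piece with nothing left below it):
  1 left: {5}→1  {6}→1
  2 left: {3,6}→1  {4,5}→1  {5,6}→2
  3 left: {2,3,6}→1  {3,5,6}→3  {4,5,6}→3
  4 left: {0,2,3,6}→1  {1,2,3,6}→1  {2,3,5,6}→4  {3,4,5,6}→6
  5 left: {0,1,2,3,6}→2  {0,2,3,5,6}→5  {1,2,3,5,6}→5  {2,3,4,5,6}→10
  placing 0:z first → 15 extensions
  placing 1:x first → 15 extensions
  placing 4:b first → 12 extensions
total linear extensions = 42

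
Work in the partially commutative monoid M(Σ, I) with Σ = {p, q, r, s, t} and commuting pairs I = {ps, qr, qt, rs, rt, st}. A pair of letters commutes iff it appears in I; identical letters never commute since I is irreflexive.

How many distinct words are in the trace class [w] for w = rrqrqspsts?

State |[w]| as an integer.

piece 0:r — minimal
piece 1:r rests on {0:r}
piece 2:q — minimal
piece 3:r rests on {1:r}
piece 4:q rests on {2:q}
piece 5:s rests on {4:q}
piece 6:p rests on {3:r, 4:q}
piece 7:s rests on {5:s}
piece 8:t rests on {6:p}
piece 9:s rests on {7:s}
minimal pieces: {0:r, 2:q}
ways to finish when only these pieces remain (= sum over removing one remaining piece with nothing left below it):
  1 left: {8}→1  {9}→1
  2 left: {6,8}→1  {7,9}→1  {8,9}→2
  3 left: {3,6,8}→1  {5,7,9}→1  {6,8,9}→3  {7,8,9}→3
  4 left: {1,3,6,8}→1  {3,6,8,9}→4  {5,7,8,9}→4  {6,7,8,9}→6
  5 left: {0,1,3,6,8}→1  {1,3,6,8,9}→5  {3,6,7,8,9}→10  {5,6,7,8,9}→10
  6 left: {0,1,3,6,8,9}→6  {1,3,6,7,8,9}→15  {3,5,6,7,8,9}→20  {4,5,6,7,8,9}→10
  7 left: {0,1,3,6,7,8,9}→21  {1,3,5,6,7,8,9}→35  {2,4,5,6,7,8,9}→10  {3,4,5,6,7,8,9}→30
  8 left: {0,1,3,5,6,7,8,9}→56  {1,3,4,5,6,7,8,9}→65  {2,3,4,5,6,7,8,9}→40
  placing 0:r first → 105 extensions
  placing 2:q first → 121 extensions
total linear extensions = 226

226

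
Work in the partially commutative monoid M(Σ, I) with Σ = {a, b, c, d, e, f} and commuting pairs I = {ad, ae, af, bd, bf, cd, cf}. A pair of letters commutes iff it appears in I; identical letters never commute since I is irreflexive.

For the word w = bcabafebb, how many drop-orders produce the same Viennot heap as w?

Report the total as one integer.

11

piece 0:b — minimal
piece 1:c rests on {0:b}
piece 2:a rests on {1:c}
piece 3:b rests on {2:a}
piece 4:a rests on {3:b}
piece 5:f — minimal
piece 6:e rests on {3:b, 5:f}
piece 7:b rests on {4:a, 6:e}
piece 8:b rests on {7:b}
minimal pieces: {0:b, 5:f}
ways to finish when only these pieces remain (= sum over removing one remaining piece with nothing left below it):
  1 left: {8}→1
  2 left: {7,8}→1
  3 left: {4,7,8}→1  {6,7,8}→1
  4 left: {4,6,7,8}→2  {5,6,7,8}→1
  5 left: {3,4,6,7,8}→2  {4,5,6,7,8}→3
  6 left: {2,3,4,6,7,8}→2  {3,4,5,6,7,8}→5
  7 left: {1,2,3,4,6,7,8}→2  {2,3,4,5,6,7,8}→7
  placing 0:b first → 9 extensions
  placing 5:f first → 2 extensions
total linear extensions = 11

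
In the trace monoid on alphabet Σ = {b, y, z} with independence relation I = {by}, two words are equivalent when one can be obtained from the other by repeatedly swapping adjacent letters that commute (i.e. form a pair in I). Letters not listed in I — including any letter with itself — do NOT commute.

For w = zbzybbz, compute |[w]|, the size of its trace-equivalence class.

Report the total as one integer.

3

drop 0:z onto floor
drop 1:b onto {0:z}
drop 2:z onto {1:b}
drop 3:y onto {2:z}
drop 4:b onto {2:z}
drop 5:b onto {4:b}
drop 6:z onto {3:y, 5:b}
ground layer = {0:z}
drop-orders for the pieces not yet dropped (sum over which currently-grounded one goes next):
  1 to go: {6} 1
  2 to go: {3,6} 1  {5,6} 1
  3 to go: {3,5,6} 2  {4,5,6} 1
  4 to go: {3,4,5,6} 3
  5 to go: {2,3,4,5,6} 3
  if 0:z drops first: 3 orders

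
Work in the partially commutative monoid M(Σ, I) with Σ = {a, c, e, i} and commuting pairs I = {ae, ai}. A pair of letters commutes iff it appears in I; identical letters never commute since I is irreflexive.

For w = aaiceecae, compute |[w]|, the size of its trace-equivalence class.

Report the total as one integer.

6

drop 0:a onto floor
drop 1:a onto {0:a}
drop 2:i onto floor
drop 3:c onto {1:a, 2:i}
drop 4:e onto {3:c}
drop 5:e onto {4:e}
drop 6:c onto {5:e}
drop 7:a onto {6:c}
drop 8:e onto {6:c}
ground layer = {0:a, 2:i}
drop-orders for the pieces not yet dropped (sum over which currently-grounded one goes next):
  1 to go: {7} 1  {8} 1
  2 to go: {7,8} 2
  3 to go: {6,7,8} 2
  4 to go: {5,6,7,8} 2
  5 to go: {4,5,6,7,8} 2
  6 to go: {3,4,5,6,7,8} 2
  7 to go: {1,3,4,5,6,7,8} 2  {2,3,4,5,6,7,8} 2
  if 0:a drops first: 4 orders
  if 2:i drops first: 2 orders
heap linearizations: 6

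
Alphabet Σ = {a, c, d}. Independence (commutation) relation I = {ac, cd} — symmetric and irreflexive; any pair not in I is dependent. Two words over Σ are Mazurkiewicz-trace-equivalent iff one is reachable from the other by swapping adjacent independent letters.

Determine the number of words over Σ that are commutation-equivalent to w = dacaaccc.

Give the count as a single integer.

70

0(d) covers ∅
1(a) covers 0:d
2(c) covers ∅
3(a) covers 1:a
4(a) covers 3:a
5(c) covers 2:c
6(c) covers 5:c
7(c) covers 6:c
floor of heap: 0:d, 2:c
completions by unplaced set U, small U first (add the entries for U minus each lowest piece of U):
  |U|=1: {4}:1  {7}:1
  |U|=2: {3,4}:1  {4,7}:2  {6,7}:1
  |U|=3: {1,3,4}:1  {3,4,7}:3  {4,6,7}:3  {5,6,7}:1
  |U|=4: {0,1,3,4}:1  {1,3,4,7}:4  {2,5,6,7}:1  {3,4,6,7}:6  {4,5,6,7}:4
  |U|=5: {0,1,3,4,7}:5  {1,3,4,6,7}:10  {2,4,5,6,7}:5  {3,4,5,6,7}:10
  |U|=6: {0,1,3,4,6,7}:15  {1,3,4,5,6,7}:20  {2,3,4,5,6,7}:15
  start at 0(d): 35
  start at 2(c): 35
sum over floor = 70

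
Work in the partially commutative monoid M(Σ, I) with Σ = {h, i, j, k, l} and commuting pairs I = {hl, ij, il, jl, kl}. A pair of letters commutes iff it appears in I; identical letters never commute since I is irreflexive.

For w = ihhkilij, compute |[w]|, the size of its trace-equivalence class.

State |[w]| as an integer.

24

piece 0:i — minimal
piece 1:h rests on {0:i}
piece 2:h rests on {1:h}
piece 3:k rests on {2:h}
piece 4:i rests on {3:k}
piece 5:l — minimal
piece 6:i rests on {4:i}
piece 7:j rests on {3:k}
minimal pieces: {0:i, 5:l}
ways to finish when only these pieces remain (= sum over removing one remaining piece with nothing left below it):
  1 left: {5}→1  {6}→1  {7}→1
  2 left: {4,6}→1  {5,6}→2  {5,7}→2  {6,7}→2
  3 left: {4,5,6}→3  {4,6,7}→3  {5,6,7}→6
  4 left: {3,4,6,7}→3  {4,5,6,7}→12
  5 left: {2,3,4,6,7}→3  {3,4,5,6,7}→15
  6 left: {1,2,3,4,6,7}→3  {2,3,4,5,6,7}→18
  placing 0:i first → 21 extensions
  placing 5:l first → 3 extensions
total linear extensions = 24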